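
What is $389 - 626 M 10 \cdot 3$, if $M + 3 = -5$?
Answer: $150629$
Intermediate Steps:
$M = -8$ ($M = -3 - 5 = -8$)
$389 - 626 M 10 \cdot 3 = 389 - 626 \left(-8\right) 10 \cdot 3 = 389 - 626 \left(\left(-80\right) 3\right) = 389 - -150240 = 389 + 150240 = 150629$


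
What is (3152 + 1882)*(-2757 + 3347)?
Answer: 2970060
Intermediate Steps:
(3152 + 1882)*(-2757 + 3347) = 5034*590 = 2970060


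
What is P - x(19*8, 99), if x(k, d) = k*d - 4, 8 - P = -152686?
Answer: 137650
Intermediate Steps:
P = 152694 (P = 8 - 1*(-152686) = 8 + 152686 = 152694)
x(k, d) = -4 + d*k (x(k, d) = d*k - 4 = -4 + d*k)
P - x(19*8, 99) = 152694 - (-4 + 99*(19*8)) = 152694 - (-4 + 99*152) = 152694 - (-4 + 15048) = 152694 - 1*15044 = 152694 - 15044 = 137650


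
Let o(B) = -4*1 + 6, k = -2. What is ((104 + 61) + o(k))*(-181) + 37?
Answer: -30190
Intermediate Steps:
o(B) = 2 (o(B) = -4 + 6 = 2)
((104 + 61) + o(k))*(-181) + 37 = ((104 + 61) + 2)*(-181) + 37 = (165 + 2)*(-181) + 37 = 167*(-181) + 37 = -30227 + 37 = -30190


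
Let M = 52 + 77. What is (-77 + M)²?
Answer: 2704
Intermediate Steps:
M = 129
(-77 + M)² = (-77 + 129)² = 52² = 2704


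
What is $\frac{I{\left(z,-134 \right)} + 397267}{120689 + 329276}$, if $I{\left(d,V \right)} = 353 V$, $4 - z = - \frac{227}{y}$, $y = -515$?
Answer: $\frac{69993}{89993} \approx 0.77776$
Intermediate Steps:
$z = \frac{1833}{515}$ ($z = 4 - - \frac{227}{-515} = 4 - \left(-227\right) \left(- \frac{1}{515}\right) = 4 - \frac{227}{515} = \frac{1833}{515} \approx 3.5592$)
$\frac{I{\left(z,-134 \right)} + 397267}{120689 + 329276} = \frac{353 \left(-134\right) + 397267}{120689 + 329276} = \frac{-47302 + 397267}{449965} = 349965 \cdot \frac{1}{449965} = \frac{69993}{89993}$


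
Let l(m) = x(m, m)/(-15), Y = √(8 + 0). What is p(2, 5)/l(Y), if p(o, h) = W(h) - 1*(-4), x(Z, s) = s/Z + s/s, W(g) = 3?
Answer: -105/2 ≈ -52.500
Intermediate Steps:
Y = 2*√2 (Y = √8 = 2*√2 ≈ 2.8284)
x(Z, s) = 1 + s/Z (x(Z, s) = s/Z + 1 = 1 + s/Z)
p(o, h) = 7 (p(o, h) = 3 - 1*(-4) = 3 + 4 = 7)
l(m) = -2/15 (l(m) = ((m + m)/m)/(-15) = ((2*m)/m)*(-1/15) = 2*(-1/15) = -2/15)
p(2, 5)/l(Y) = 7/(-2/15) = -15/2*7 = -105/2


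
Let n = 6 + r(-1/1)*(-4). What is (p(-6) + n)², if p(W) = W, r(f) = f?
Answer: 16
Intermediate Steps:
n = 10 (n = 6 - 1/1*(-4) = 6 - 1*1*(-4) = 6 - 1*(-4) = 6 + 4 = 10)
(p(-6) + n)² = (-6 + 10)² = 4² = 16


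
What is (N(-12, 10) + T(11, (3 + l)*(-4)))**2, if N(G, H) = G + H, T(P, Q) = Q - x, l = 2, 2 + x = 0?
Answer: 400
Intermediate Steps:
x = -2 (x = -2 + 0 = -2)
T(P, Q) = 2 + Q (T(P, Q) = Q - 1*(-2) = Q + 2 = 2 + Q)
(N(-12, 10) + T(11, (3 + l)*(-4)))**2 = ((-12 + 10) + (2 + (3 + 2)*(-4)))**2 = (-2 + (2 + 5*(-4)))**2 = (-2 + (2 - 20))**2 = (-2 - 18)**2 = (-20)**2 = 400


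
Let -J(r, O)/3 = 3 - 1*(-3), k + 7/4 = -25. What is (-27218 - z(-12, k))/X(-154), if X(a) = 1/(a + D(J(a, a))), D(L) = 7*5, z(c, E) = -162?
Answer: 3219664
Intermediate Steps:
k = -107/4 (k = -7/4 - 25 = -107/4 ≈ -26.750)
J(r, O) = -18 (J(r, O) = -3*(3 - 1*(-3)) = -3*(3 + 3) = -3*6 = -18)
D(L) = 35
X(a) = 1/(35 + a) (X(a) = 1/(a + 35) = 1/(35 + a))
(-27218 - z(-12, k))/X(-154) = (-27218 - 1*(-162))/(1/(35 - 154)) = (-27218 + 162)/(1/(-119)) = -27056/(-1/119) = -27056*(-119) = 3219664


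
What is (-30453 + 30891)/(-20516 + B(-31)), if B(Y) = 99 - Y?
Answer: -219/10193 ≈ -0.021485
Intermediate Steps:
(-30453 + 30891)/(-20516 + B(-31)) = (-30453 + 30891)/(-20516 + (99 - 1*(-31))) = 438/(-20516 + (99 + 31)) = 438/(-20516 + 130) = 438/(-20386) = 438*(-1/20386) = -219/10193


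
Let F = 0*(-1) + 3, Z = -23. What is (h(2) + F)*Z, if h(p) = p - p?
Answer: -69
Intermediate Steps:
F = 3 (F = 0 + 3 = 3)
h(p) = 0
(h(2) + F)*Z = (0 + 3)*(-23) = 3*(-23) = -69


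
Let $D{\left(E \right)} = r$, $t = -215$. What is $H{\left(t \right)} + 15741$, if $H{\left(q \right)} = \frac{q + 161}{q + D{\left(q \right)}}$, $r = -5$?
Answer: $\frac{1731537}{110} \approx 15741.0$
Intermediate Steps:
$D{\left(E \right)} = -5$
$H{\left(q \right)} = \frac{161 + q}{-5 + q}$ ($H{\left(q \right)} = \frac{q + 161}{q - 5} = \frac{161 + q}{-5 + q}$)
$H{\left(t \right)} + 15741 = \frac{161 - 215}{-5 - 215} + 15741 = \frac{1}{-220} \left(-54\right) + 15741 = \left(- \frac{1}{220}\right) \left(-54\right) + 15741 = \frac{27}{110} + 15741 = \frac{1731537}{110}$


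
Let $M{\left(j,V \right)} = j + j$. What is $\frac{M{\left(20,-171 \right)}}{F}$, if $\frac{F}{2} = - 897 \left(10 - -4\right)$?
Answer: $- \frac{10}{6279} \approx -0.0015926$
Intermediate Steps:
$M{\left(j,V \right)} = 2 j$
$F = -25116$ ($F = 2 \left(- 897 \left(10 - -4\right)\right) = 2 \left(- 897 \left(10 + 4\right)\right) = 2 \left(\left(-897\right) 14\right) = 2 \left(-12558\right) = -25116$)
$\frac{M{\left(20,-171 \right)}}{F} = \frac{2 \cdot 20}{-25116} = 40 \left(- \frac{1}{25116}\right) = - \frac{10}{6279}$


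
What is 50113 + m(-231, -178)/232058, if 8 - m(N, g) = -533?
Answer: 11629123095/232058 ≈ 50113.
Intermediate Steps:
m(N, g) = 541 (m(N, g) = 8 - 1*(-533) = 8 + 533 = 541)
50113 + m(-231, -178)/232058 = 50113 + 541/232058 = 11629123095/232058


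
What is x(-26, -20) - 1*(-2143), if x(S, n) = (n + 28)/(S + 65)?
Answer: 83585/39 ≈ 2143.2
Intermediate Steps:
x(S, n) = (28 + n)/(65 + S)
x(-26, -20) - 1*(-2143) = (28 - 20)/(65 - 26) - 1*(-2143) = 8/39 + 2143 = 83585/39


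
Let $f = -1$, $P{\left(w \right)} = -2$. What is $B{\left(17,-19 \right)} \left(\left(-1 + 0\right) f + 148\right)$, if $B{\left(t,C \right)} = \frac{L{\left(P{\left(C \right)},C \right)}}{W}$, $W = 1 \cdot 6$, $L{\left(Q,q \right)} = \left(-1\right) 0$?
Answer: $0$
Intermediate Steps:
$L{\left(Q,q \right)} = 0$
$W = 6$
$B{\left(t,C \right)} = 0$ ($B{\left(t,C \right)} = \frac{0}{6} = 0 \cdot \frac{1}{6} = 0$)
$B{\left(17,-19 \right)} \left(\left(-1 + 0\right) f + 148\right) = 0 \left(\left(-1 + 0\right) \left(-1\right) + 148\right) = 0 \left(\left(-1\right) \left(-1\right) + 148\right) = 0 \left(1 + 148\right) = 0 \cdot 149 = 0$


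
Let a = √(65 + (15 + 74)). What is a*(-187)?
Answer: -187*√154 ≈ -2320.6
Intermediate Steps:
a = √154 (a = √(65 + 89) = √154 ≈ 12.410)
a*(-187) = √154*(-187) = -187*√154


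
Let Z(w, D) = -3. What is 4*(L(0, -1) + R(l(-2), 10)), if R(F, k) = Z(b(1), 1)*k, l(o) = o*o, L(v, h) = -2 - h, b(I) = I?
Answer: -124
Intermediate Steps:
l(o) = o²
R(F, k) = -3*k
4*(L(0, -1) + R(l(-2), 10)) = 4*((-2 - 1*(-1)) - 3*10) = 4*((-2 + 1) - 30) = 4*(-1 - 30) = 4*(-31) = -124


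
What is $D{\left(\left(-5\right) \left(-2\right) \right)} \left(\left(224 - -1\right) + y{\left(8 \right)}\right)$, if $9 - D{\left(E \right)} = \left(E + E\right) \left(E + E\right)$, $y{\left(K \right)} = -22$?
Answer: $-79373$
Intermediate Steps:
$D{\left(E \right)} = 9 - 4 E^{2}$ ($D{\left(E \right)} = 9 - \left(E + E\right) \left(E + E\right) = 9 - 2 E 2 E = 9 - 4 E^{2}$)
$D{\left(\left(-5\right) \left(-2\right) \right)} \left(\left(224 - -1\right) + y{\left(8 \right)}\right) = \left(9 - 4 \left(\left(-5\right) \left(-2\right)\right)^{2}\right) \left(\left(224 - -1\right) - 22\right) = \left(9 - 4 \cdot 10^{2}\right) \left(\left(224 + 1\right) - 22\right) = \left(9 - 400\right) \left(225 - 22\right) = \left(9 - 400\right) 203 = \left(-391\right) 203 = -79373$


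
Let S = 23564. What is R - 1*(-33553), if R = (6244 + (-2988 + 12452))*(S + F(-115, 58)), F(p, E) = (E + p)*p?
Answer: 473142805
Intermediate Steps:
F(p, E) = p*(E + p)
R = 473109252 (R = (6244 + (-2988 + 12452))*(23564 - 115*(58 - 115)) = (6244 + 9464)*(23564 - 115*(-57)) = 15708*(23564 + 6555) = 15708*30119 = 473109252)
R - 1*(-33553) = 473109252 - 1*(-33553) = 473109252 + 33553 = 473142805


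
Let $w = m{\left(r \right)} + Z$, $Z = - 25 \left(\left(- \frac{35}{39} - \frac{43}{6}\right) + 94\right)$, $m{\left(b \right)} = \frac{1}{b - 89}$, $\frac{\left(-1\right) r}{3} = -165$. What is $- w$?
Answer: $\frac{17008843}{7917} \approx 2148.4$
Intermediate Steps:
$r = 495$ ($r = \left(-3\right) \left(-165\right) = 495$)
$m{\left(b \right)} = \frac{1}{-89 + b}$
$Z = - \frac{167575}{78}$ ($Z = - 25 \left(\left(\left(-35\right) \frac{1}{39} - \frac{43}{6}\right) + 94\right) = - 25 \left(\left(- \frac{35}{39} - \frac{43}{6}\right) + 94\right) = - 25 \left(- \frac{629}{78} + 94\right) = \left(-25\right) \frac{6703}{78} = - \frac{167575}{78} \approx -2148.4$)
$w = - \frac{17008843}{7917}$ ($w = \frac{1}{-89 + 495} - \frac{167575}{78} = \frac{1}{406} - \frac{167575}{78} = - \frac{17008843}{7917} \approx -2148.4$)
$- w = \left(-1\right) \left(- \frac{17008843}{7917}\right) = \frac{17008843}{7917}$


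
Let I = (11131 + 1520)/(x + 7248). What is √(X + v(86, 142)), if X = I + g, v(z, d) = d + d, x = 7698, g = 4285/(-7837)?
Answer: √433394617805911010/39043934 ≈ 16.861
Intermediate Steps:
g = -4285/7837 (g = 4285*(-1/7837) = -4285/7837 ≈ -0.54677)
v(z, d) = 2*d
I = 4217/4982 (I = (11131 + 1520)/(7698 + 7248) = 12651/14946 = 12651*(1/14946) = 4217/4982 ≈ 0.84645)
X = 11700759/39043934 (X = 4217/4982 - 4285/7837 = 11700759/39043934 ≈ 0.29968)
√(X + v(86, 142)) = √(11700759/39043934 + 2*142) = √(11700759/39043934 + 284) = √(11100178015/39043934) = √433394617805911010/39043934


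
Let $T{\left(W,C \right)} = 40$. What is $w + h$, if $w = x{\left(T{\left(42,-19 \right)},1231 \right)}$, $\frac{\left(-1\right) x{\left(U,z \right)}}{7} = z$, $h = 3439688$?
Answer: $3431071$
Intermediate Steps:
$x{\left(U,z \right)} = - 7 z$
$w = -8617$ ($w = \left(-7\right) 1231 = -8617$)
$w + h = -8617 + 3439688 = 3431071$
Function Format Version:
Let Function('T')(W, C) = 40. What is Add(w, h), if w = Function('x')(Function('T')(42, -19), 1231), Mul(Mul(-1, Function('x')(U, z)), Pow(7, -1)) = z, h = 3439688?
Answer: 3431071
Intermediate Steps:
Function('x')(U, z) = Mul(-7, z)
w = -8617 (w = Mul(-7, 1231) = -8617)
Add(w, h) = Add(-8617, 3439688) = 3431071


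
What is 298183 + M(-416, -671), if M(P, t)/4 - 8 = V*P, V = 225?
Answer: -76185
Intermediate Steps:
M(P, t) = 32 + 900*P (M(P, t) = 32 + 4*(225*P) = 32 + 900*P)
298183 + M(-416, -671) = 298183 + (32 + 900*(-416)) = 298183 + (32 - 374400) = 298183 - 374368 = -76185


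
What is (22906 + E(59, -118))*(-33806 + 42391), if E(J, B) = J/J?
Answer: 196656595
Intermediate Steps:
E(J, B) = 1
(22906 + E(59, -118))*(-33806 + 42391) = (22906 + 1)*(-33806 + 42391) = 22907*8585 = 196656595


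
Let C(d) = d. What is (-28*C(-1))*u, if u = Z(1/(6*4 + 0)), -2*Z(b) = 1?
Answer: -14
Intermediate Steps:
Z(b) = -1/2 (Z(b) = -1/2*1 = -1/2)
u = -1/2 ≈ -0.50000
(-28*C(-1))*u = -28*(-1)*(-1/2) = 28*(-1/2) = -14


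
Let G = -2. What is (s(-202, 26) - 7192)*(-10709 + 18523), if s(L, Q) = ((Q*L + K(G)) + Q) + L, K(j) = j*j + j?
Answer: -98597052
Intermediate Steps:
K(j) = j + j² (K(j) = j² + j = j + j²)
s(L, Q) = 2 + L + Q + L*Q (s(L, Q) = ((Q*L - 2*(1 - 2)) + Q) + L = ((L*Q - 2*(-1)) + Q) + L = ((L*Q + 2) + Q) + L = ((2 + L*Q) + Q) + L = (2 + Q + L*Q) + L = 2 + L + Q + L*Q)
(s(-202, 26) - 7192)*(-10709 + 18523) = ((2 - 202 + 26 - 202*26) - 7192)*(-10709 + 18523) = ((2 - 202 + 26 - 5252) - 7192)*7814 = (-5426 - 7192)*7814 = -12618*7814 = -98597052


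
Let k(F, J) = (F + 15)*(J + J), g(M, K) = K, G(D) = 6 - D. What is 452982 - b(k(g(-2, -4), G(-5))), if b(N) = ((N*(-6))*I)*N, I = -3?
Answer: -601170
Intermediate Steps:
k(F, J) = 2*J*(15 + F) (k(F, J) = (15 + F)*(2*J) = 2*J*(15 + F))
b(N) = 18*N² (b(N) = ((N*(-6))*(-3))*N = (-6*N*(-3))*N = (18*N)*N = 18*N²)
452982 - b(k(g(-2, -4), G(-5))) = 452982 - 18*(2*(6 - 1*(-5))*(15 - 4))² = 452982 - 18*(2*(6 + 5)*11)² = 452982 - 18*(2*11*11)² = 452982 - 18*242² = 452982 - 18*58564 = 452982 - 1*1054152 = 452982 - 1054152 = -601170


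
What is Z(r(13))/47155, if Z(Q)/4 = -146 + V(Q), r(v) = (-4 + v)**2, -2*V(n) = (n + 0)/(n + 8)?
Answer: -52138/4196795 ≈ -0.012423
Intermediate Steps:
V(n) = -n/(2*(8 + n)) (V(n) = -(n + 0)/(2*(n + 8)) = -n/(2*(8 + n)))
Z(Q) = -584 - 4*Q/(16 + 2*Q) (Z(Q) = 4*(-146 - Q/(16 + 2*Q)) = -584 - 4*Q/(16 + 2*Q))
Z(r(13))/47155 = (2*(-2336 - 293*(-4 + 13)**2)/(8 + (-4 + 13)**2))/47155 = (2*(-2336 - 293*9**2)/(8 + 9**2))*(1/47155) = (2*(-2336 - 293*81)/(8 + 81))*(1/47155) = (2*(-2336 - 23733)/89)*(1/47155) = (2*(1/89)*(-26069))*(1/47155) = -52138/89*1/47155 = -52138/4196795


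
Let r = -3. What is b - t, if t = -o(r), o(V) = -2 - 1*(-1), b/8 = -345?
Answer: -2761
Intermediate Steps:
b = -2760 (b = 8*(-345) = -2760)
o(V) = -1 (o(V) = -2 + 1 = -1)
t = 1 (t = -1*(-1) = 1)
b - t = -2760 - 1*1 = -2760 - 1 = -2761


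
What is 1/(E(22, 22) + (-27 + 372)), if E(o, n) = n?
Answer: 1/367 ≈ 0.0027248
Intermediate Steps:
1/(E(22, 22) + (-27 + 372)) = 1/(22 + (-27 + 372)) = 1/(22 + 345) = 1/367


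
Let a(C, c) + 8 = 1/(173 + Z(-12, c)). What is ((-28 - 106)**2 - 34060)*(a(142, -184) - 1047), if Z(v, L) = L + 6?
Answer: 84964704/5 ≈ 1.6993e+7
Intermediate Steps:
Z(v, L) = 6 + L
a(C, c) = -8 + 1/(179 + c) (a(C, c) = -8 + 1/(173 + (6 + c)) = -8 + 1/(179 + c))
((-28 - 106)**2 - 34060)*(a(142, -184) - 1047) = ((-28 - 106)**2 - 34060)*((-1431 - 8*(-184))/(179 - 184) - 1047) = ((-134)**2 - 34060)*((-1431 + 1472)/(-5) - 1047) = (17956 - 34060)*(-1/5*41 - 1047) = -16104*(-41/5 - 1047) = -16104*(-5276/5) = 84964704/5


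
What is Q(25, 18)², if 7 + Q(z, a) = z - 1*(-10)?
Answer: 784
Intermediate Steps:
Q(z, a) = 3 + z (Q(z, a) = -7 + (z - 1*(-10)) = -7 + (z + 10) = -7 + (10 + z) = 3 + z)
Q(25, 18)² = (3 + 25)² = 28² = 784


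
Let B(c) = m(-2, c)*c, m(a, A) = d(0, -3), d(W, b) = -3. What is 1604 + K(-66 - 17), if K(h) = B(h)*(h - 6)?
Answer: -20557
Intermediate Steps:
m(a, A) = -3
B(c) = -3*c
K(h) = -3*h*(-6 + h) (K(h) = (-3*h)*(h - 6) = (-3*h)*(-6 + h) = -3*h*(-6 + h))
1604 + K(-66 - 17) = 1604 + 3*(-66 - 17)*(6 - (-66 - 17)) = 1604 + 3*(-83)*(6 - 1*(-83)) = 1604 + 3*(-83)*(6 + 83) = 1604 + 3*(-83)*89 = 1604 - 22161 = -20557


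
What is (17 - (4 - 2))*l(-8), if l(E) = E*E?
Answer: 960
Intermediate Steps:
l(E) = E**2
(17 - (4 - 2))*l(-8) = (17 - (4 - 2))*(-8)**2 = (17 - 1*2)*64 = (17 - 2)*64 = 15*64 = 960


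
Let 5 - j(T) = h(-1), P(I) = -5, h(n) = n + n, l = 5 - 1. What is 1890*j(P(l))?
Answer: 13230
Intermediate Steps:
l = 4
h(n) = 2*n
j(T) = 7 (j(T) = 5 - 2*(-1) = 5 - 1*(-2) = 5 + 2 = 7)
1890*j(P(l)) = 1890*7 = 13230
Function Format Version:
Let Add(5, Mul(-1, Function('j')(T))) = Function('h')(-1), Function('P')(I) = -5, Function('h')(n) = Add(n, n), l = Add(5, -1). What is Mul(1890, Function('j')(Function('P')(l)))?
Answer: 13230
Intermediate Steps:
l = 4
Function('h')(n) = Mul(2, n)
Function('j')(T) = 7 (Function('j')(T) = Add(5, Mul(-1, Mul(2, -1))) = Add(5, Mul(-1, -2)) = Add(5, 2) = 7)
Mul(1890, Function('j')(Function('P')(l))) = Mul(1890, 7) = 13230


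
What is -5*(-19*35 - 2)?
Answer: 3335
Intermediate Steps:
-5*(-19*35 - 2) = -5*(-665 - 2) = -5*(-667) = 3335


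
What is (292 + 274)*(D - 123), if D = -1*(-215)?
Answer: 52072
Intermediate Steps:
D = 215
(292 + 274)*(D - 123) = (292 + 274)*(215 - 123) = 566*92 = 52072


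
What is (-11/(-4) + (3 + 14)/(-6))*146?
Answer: -73/6 ≈ -12.167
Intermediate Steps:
(-11/(-4) + (3 + 14)/(-6))*146 = (-11*(-¼) + 17*(-⅙))*146 = (11/4 - 17/6)*146 = -1/12*146 = -73/6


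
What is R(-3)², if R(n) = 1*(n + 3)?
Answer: 0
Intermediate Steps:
R(n) = 3 + n (R(n) = 1*(3 + n) = 3 + n)
R(-3)² = (3 - 3)² = 0² = 0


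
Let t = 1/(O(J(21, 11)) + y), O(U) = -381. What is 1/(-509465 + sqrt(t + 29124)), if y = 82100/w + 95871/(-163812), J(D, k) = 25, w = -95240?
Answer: -85871247227117/43748390059660726101 - 4*sqrt(4500304159774501845166705)/12905775067599914199795 ≈ -1.9635e-6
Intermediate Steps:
y = -188164327/130012124 (y = 82100/(-95240) + 95871/(-163812) = 82100*(-1/95240) + 95871*(-1/163812) = -4105/4762 - 31957/54604 = -188164327/130012124 ≈ -1.4473)
t = -130012124/49722783571 (t = 1/(-381 - 188164327/130012124) = 1/(-49722783571/130012124) = -130012124/49722783571 ≈ -0.0026147)
1/(-509465 + sqrt(t + 29124)) = 1/(-509465 + sqrt(-130012124/49722783571 + 29124)) = 1/(-509465 + sqrt(1448126218709680/49722783571)) = 1/(-509465 + 4*sqrt(4500304159774501845166705)/49722783571)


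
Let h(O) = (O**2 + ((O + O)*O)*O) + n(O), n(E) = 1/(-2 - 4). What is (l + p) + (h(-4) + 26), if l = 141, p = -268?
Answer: -1279/6 ≈ -213.17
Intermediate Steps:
n(E) = -1/6 (n(E) = 1/(-6) = -1/6)
h(O) = -1/6 + O**2 + 2*O**3 (h(O) = (O**2 + ((O + O)*O)*O) - 1/6 = (O**2 + ((2*O)*O)*O) - 1/6 = (O**2 + (2*O**2)*O) - 1/6 = (O**2 + 2*O**3) - 1/6 = -1/6 + O**2 + 2*O**3)
(l + p) + (h(-4) + 26) = (141 - 268) + ((-1/6 + (-4)**2 + 2*(-4)**3) + 26) = -127 + ((-1/6 + 16 + 2*(-64)) + 26) = -127 + ((-1/6 + 16 - 128) + 26) = -127 + (-673/6 + 26) = -127 - 517/6 = -1279/6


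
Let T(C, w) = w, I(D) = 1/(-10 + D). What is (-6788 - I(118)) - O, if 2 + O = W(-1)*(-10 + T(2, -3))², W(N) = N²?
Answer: -751141/108 ≈ -6955.0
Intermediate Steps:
O = 167 (O = -2 + (-1)²*(-10 - 3)² = -2 + 1*(-13)² = -2 + 1*169 = -2 + 169 = 167)
(-6788 - I(118)) - O = (-6788 - 1/(-10 + 118)) - 1*167 = (-6788 - 1/108) - 167 = -733105/108 - 167 = -751141/108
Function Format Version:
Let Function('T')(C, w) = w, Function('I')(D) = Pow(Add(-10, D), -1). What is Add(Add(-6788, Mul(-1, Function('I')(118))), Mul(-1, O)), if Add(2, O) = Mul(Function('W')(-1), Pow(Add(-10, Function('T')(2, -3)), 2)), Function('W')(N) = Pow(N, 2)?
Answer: Rational(-751141, 108) ≈ -6955.0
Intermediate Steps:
O = 167 (O = Add(-2, Mul(Pow(-1, 2), Pow(Add(-10, -3), 2))) = Add(-2, Mul(1, Pow(-13, 2))) = Add(-2, Mul(1, 169)) = Add(-2, 169) = 167)
Add(Add(-6788, Mul(-1, Function('I')(118))), Mul(-1, O)) = Add(Add(-6788, Mul(-1, Pow(Add(-10, 118), -1))), Mul(-1, 167)) = Add(Add(-6788, Mul(-1, Pow(108, -1))), -167) = Add(Add(-6788, Mul(-1, Rational(1, 108))), -167) = Add(Add(-6788, Rational(-1, 108)), -167) = Add(Rational(-733105, 108), -167) = Rational(-751141, 108)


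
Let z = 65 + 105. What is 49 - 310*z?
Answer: -52651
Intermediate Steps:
z = 170
49 - 310*z = 49 - 310*170 = 49 - 52700 = -52651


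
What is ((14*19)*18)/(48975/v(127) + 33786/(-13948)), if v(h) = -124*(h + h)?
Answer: -9225430368/7663277 ≈ -1203.8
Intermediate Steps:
v(h) = -248*h
((14*19)*18)/(48975/v(127) + 33786/(-13948)) = ((14*19)*18)/(48975/((-248*127)) + 33786/(-13948)) = (266*18)/(48975/(-31496) + 33786*(-1/13948)) = 4788/(48975*(-1/31496) - 16893/6974) = 4788/(-48975/31496 - 16893/6974) = 4788/(-436806789/109826552) = 4788*(-109826552/436806789) = -9225430368/7663277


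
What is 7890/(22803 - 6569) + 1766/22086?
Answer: 50731946/89636031 ≈ 0.56598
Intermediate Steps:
7890/(22803 - 6569) + 1766/22086 = 7890/16234 + 1766*(1/22086) = 7890*(1/16234) + 883/11043 = 3945/8117 + 883/11043 = 50731946/89636031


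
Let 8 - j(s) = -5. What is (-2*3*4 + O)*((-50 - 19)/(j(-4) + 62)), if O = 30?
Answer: -138/25 ≈ -5.5200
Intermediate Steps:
j(s) = 13 (j(s) = 8 - 1*(-5) = 8 + 5 = 13)
(-2*3*4 + O)*((-50 - 19)/(j(-4) + 62)) = (-2*3*4 + 30)*((-50 - 19)/(13 + 62)) = (-6*4 + 30)*(-69/75) = (-24 + 30)*(-69*1/75) = 6*(-23/25) = -138/25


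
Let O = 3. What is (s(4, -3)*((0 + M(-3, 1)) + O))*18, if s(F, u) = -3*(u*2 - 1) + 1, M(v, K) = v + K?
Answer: 396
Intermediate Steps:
M(v, K) = K + v
s(F, u) = 4 - 6*u (s(F, u) = -3*(2*u - 1) + 1 = -3*(-1 + 2*u) + 1 = (3 - 6*u) + 1 = 4 - 6*u)
(s(4, -3)*((0 + M(-3, 1)) + O))*18 = ((4 - 6*(-3))*((0 + (1 - 3)) + 3))*18 = ((4 + 18)*((0 - 2) + 3))*18 = (22*(-2 + 3))*18 = (22*1)*18 = 22*18 = 396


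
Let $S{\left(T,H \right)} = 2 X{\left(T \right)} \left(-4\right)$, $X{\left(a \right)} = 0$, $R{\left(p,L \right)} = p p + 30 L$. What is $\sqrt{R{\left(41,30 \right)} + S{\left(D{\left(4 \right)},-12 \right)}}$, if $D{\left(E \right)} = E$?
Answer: $\sqrt{2581} \approx 50.804$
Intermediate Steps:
$R{\left(p,L \right)} = p^{2} + 30 L$
$S{\left(T,H \right)} = 0$ ($S{\left(T,H \right)} = 2 \cdot 0 \left(-4\right) = 0 \left(-4\right) = 0$)
$\sqrt{R{\left(41,30 \right)} + S{\left(D{\left(4 \right)},-12 \right)}} = \sqrt{\left(41^{2} + 30 \cdot 30\right) + 0} = \sqrt{\left(1681 + 900\right) + 0} = \sqrt{2581 + 0} = \sqrt{2581}$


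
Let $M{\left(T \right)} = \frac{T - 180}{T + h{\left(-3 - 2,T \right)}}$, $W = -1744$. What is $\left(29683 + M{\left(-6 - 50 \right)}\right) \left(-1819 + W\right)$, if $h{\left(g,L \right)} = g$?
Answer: $- \frac{6452233137}{61} \approx -1.0577 \cdot 10^{8}$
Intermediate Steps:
$M{\left(T \right)} = \frac{-180 + T}{-5 + T}$ ($M{\left(T \right)} = \frac{T - 180}{T - 5} = \frac{-180 + T}{T - 5} = \frac{-180 + T}{-5 + T}$)
$\left(29683 + M{\left(-6 - 50 \right)}\right) \left(-1819 + W\right) = \left(29683 + \frac{-180 - 56}{-5 - 56}\right) \left(-1819 - 1744\right) = \left(29683 + \frac{-180 - 56}{-5 - 56}\right) \left(-3563\right) = \left(29683 + \frac{1}{-61} \left(-236\right)\right) \left(-3563\right) = \left(29683 - - \frac{236}{61}\right) \left(-3563\right) = \left(29683 + \frac{236}{61}\right) \left(-3563\right) = \frac{1810899}{61} \left(-3563\right) = - \frac{6452233137}{61}$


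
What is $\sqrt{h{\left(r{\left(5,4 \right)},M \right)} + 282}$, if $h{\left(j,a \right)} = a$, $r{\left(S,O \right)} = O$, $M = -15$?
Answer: $\sqrt{267} \approx 16.34$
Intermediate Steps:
$\sqrt{h{\left(r{\left(5,4 \right)},M \right)} + 282} = \sqrt{-15 + 282} = \sqrt{267}$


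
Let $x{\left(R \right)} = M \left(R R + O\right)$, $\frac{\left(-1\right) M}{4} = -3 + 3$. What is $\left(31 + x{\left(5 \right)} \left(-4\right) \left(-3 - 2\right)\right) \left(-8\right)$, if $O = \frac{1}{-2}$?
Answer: $-248$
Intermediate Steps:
$O = - \frac{1}{2} \approx -0.5$
$M = 0$ ($M = - 4 \left(-3 + 3\right) = \left(-4\right) 0 = 0$)
$x{\left(R \right)} = 0$ ($x{\left(R \right)} = 0 \left(R R - \frac{1}{2}\right) = 0 \left(R^{2} - \frac{1}{2}\right) = 0 \left(- \frac{1}{2} + R^{2}\right) = 0$)
$\left(31 + x{\left(5 \right)} \left(-4\right) \left(-3 - 2\right)\right) \left(-8\right) = \left(31 + 0 \left(-4\right) \left(-3 - 2\right)\right) \left(-8\right) = \left(31 + 0 \left(-3 - 2\right)\right) \left(-8\right) = \left(31 + 0 \left(-5\right)\right) \left(-8\right) = \left(31 + 0\right) \left(-8\right) = 31 \left(-8\right) = -248$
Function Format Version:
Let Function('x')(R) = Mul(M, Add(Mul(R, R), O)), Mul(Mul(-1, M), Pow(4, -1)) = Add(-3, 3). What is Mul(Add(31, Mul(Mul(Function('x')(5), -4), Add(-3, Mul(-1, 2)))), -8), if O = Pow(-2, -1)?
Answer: -248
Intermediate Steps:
O = Rational(-1, 2) ≈ -0.50000
M = 0 (M = Mul(-4, Add(-3, 3)) = Mul(-4, 0) = 0)
Function('x')(R) = 0 (Function('x')(R) = Mul(0, Add(Mul(R, R), Rational(-1, 2))) = Mul(0, Add(Pow(R, 2), Rational(-1, 2))) = Mul(0, Add(Rational(-1, 2), Pow(R, 2))) = 0)
Mul(Add(31, Mul(Mul(Function('x')(5), -4), Add(-3, Mul(-1, 2)))), -8) = Mul(Add(31, Mul(Mul(0, -4), Add(-3, Mul(-1, 2)))), -8) = Mul(Add(31, Mul(0, Add(-3, -2))), -8) = Mul(Add(31, Mul(0, -5)), -8) = Mul(Add(31, 0), -8) = Mul(31, -8) = -248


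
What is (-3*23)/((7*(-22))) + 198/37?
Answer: 33045/5698 ≈ 5.7994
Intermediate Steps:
(-3*23)/((7*(-22))) + 198/37 = -69/(-154) + 198*(1/37) = -69*(-1/154) + 198/37 = 69/154 + 198/37 = 33045/5698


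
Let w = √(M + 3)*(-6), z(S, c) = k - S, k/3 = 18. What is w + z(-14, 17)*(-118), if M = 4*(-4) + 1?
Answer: -8024 - 12*I*√3 ≈ -8024.0 - 20.785*I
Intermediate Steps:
k = 54 (k = 3*18 = 54)
M = -15 (M = -16 + 1 = -15)
z(S, c) = 54 - S
w = -12*I*√3 (w = √(-15 + 3)*(-6) = √(-12)*(-6) = (2*I*√3)*(-6) = -12*I*√3 ≈ -20.785*I)
w + z(-14, 17)*(-118) = -12*I*√3 + (54 - 1*(-14))*(-118) = -12*I*√3 + (54 + 14)*(-118) = -12*I*√3 + 68*(-118) = -12*I*√3 - 8024 = -8024 - 12*I*√3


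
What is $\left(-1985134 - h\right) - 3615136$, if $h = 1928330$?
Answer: $-7528600$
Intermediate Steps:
$\left(-1985134 - h\right) - 3615136 = \left(-1985134 - 1928330\right) - 3615136 = -3913464 - 3615136 = -7528600$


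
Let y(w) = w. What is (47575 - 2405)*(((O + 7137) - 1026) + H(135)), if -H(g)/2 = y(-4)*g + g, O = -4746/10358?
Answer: 1618959922620/5179 ≈ 3.1260e+8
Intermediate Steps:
O = -2373/5179 (O = -4746*1/10358 = -2373/5179 ≈ -0.45820)
H(g) = 6*g (H(g) = -2*(-4*g + g) = -(-6)*g = 6*g)
(47575 - 2405)*(((O + 7137) - 1026) + H(135)) = (47575 - 2405)*(((-2373/5179 + 7137) - 1026) + 6*135) = 45170*((36960150/5179 - 1026) + 810) = 45170*(31646496/5179 + 810) = 45170*(35841486/5179) = 1618959922620/5179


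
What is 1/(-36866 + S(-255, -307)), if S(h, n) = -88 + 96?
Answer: -1/36858 ≈ -2.7131e-5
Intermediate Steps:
S(h, n) = 8
1/(-36866 + S(-255, -307)) = 1/(-36866 + 8) = 1/(-36858) = -1/36858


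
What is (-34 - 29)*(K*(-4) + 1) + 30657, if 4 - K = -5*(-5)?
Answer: 25302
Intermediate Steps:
K = -21 (K = 4 - (-5)*(-5) = 4 - 1*25 = 4 - 25 = -21)
(-34 - 29)*(K*(-4) + 1) + 30657 = (-34 - 29)*(-21*(-4) + 1) + 30657 = -63*(84 + 1) + 30657 = -63*85 + 30657 = -5355 + 30657 = 25302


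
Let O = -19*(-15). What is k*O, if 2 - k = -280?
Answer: 80370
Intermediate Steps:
k = 282 (k = 2 - 1*(-280) = 2 + 280 = 282)
O = 285
k*O = 282*285 = 80370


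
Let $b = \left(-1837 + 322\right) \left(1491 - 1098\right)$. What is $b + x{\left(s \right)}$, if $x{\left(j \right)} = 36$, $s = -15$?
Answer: $-595359$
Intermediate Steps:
$b = -595395$ ($b = \left(-1515\right) 393 = -595395$)
$b + x{\left(s \right)} = -595395 + 36 = -595359$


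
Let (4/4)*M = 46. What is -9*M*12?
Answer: -4968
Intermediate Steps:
M = 46
-9*M*12 = -9*46*12 = -414*12 = -4968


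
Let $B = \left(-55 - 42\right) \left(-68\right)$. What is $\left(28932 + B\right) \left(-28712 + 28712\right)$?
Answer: $0$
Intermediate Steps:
$B = 6596$ ($B = \left(-97\right) \left(-68\right) = 6596$)
$\left(28932 + B\right) \left(-28712 + 28712\right) = \left(28932 + 6596\right) \left(-28712 + 28712\right) = 35528 \cdot 0 = 0$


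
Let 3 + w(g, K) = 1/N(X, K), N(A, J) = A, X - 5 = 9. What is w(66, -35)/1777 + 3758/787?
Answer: 93459257/19578986 ≈ 4.7734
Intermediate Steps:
X = 14 (X = 5 + 9 = 14)
w(g, K) = -41/14 (w(g, K) = -3 + 1/14 = -41/14)
w(66, -35)/1777 + 3758/787 = -41/14/1777 + 3758/787 = -41/14*1/1777 + 3758*(1/787) = -41/24878 + 3758/787 = 93459257/19578986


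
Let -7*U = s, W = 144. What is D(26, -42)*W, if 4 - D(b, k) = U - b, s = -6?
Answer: 29376/7 ≈ 4196.6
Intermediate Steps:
U = 6/7 (U = -1/7*(-6) = 6/7 ≈ 0.85714)
D(b, k) = 22/7 + b (D(b, k) = 4 - (6/7 - b) = 4 + (-6/7 + b) = 22/7 + b)
D(26, -42)*W = (22/7 + 26)*144 = (204/7)*144 = 29376/7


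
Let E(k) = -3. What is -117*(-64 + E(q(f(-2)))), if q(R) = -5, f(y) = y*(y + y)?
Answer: 7839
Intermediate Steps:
f(y) = 2*y**2 (f(y) = y*(2*y) = 2*y**2)
-117*(-64 + E(q(f(-2)))) = -117*(-64 - 3) = -117*(-67) = 7839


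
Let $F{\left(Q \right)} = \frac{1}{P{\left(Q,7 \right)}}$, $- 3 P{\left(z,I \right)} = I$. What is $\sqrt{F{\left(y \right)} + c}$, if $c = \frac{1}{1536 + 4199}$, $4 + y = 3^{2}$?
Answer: $\frac{i \sqrt{690413710}}{40145} \approx 0.65452 i$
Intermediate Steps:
$P{\left(z,I \right)} = - \frac{I}{3}$
$y = 5$ ($y = -4 + 3^{2} = -4 + 9 = 5$)
$F{\left(Q \right)} = - \frac{3}{7}$ ($F{\left(Q \right)} = \frac{1}{\left(- \frac{1}{3}\right) 7} = \frac{1}{- \frac{7}{3}} = - \frac{3}{7}$)
$c = \frac{1}{5735} \approx 0.00017437$
$\sqrt{F{\left(y \right)} + c} = \sqrt{- \frac{3}{7} + \frac{1}{5735}} = \sqrt{- \frac{17198}{40145}} = \frac{i \sqrt{690413710}}{40145}$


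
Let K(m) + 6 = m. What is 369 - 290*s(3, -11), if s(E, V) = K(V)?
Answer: 5299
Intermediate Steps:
K(m) = -6 + m
s(E, V) = -6 + V
369 - 290*s(3, -11) = 369 - 290*(-6 - 11) = 369 - 290*(-17) = 369 + 4930 = 5299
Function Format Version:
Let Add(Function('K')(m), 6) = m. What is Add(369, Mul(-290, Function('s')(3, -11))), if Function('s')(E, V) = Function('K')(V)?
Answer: 5299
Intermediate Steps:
Function('K')(m) = Add(-6, m)
Function('s')(E, V) = Add(-6, V)
Add(369, Mul(-290, Function('s')(3, -11))) = Add(369, Mul(-290, Add(-6, -11))) = Add(369, Mul(-290, -17)) = Add(369, 4930) = 5299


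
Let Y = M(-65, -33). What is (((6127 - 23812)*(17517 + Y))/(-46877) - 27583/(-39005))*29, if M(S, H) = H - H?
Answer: 12084579604016/63049565 ≈ 1.9167e+5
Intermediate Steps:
M(S, H) = 0
Y = 0
(((6127 - 23812)*(17517 + Y))/(-46877) - 27583/(-39005))*29 = (((6127 - 23812)*(17517 + 0))/(-46877) - 27583/(-39005))*29 = (-17685*17517*(-1/46877) - 27583*(-1/39005))*29 = (-309788145*(-1/46877) + 27583/39005)*29 = (309788145/46877 + 27583/39005)*29 = (12084579604016/1828437385)*29 = 12084579604016/63049565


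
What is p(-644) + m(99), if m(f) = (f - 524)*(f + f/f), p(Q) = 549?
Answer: -41951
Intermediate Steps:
m(f) = (1 + f)*(-524 + f) (m(f) = (-524 + f)*(f + 1) = (-524 + f)*(1 + f) = (1 + f)*(-524 + f))
p(-644) + m(99) = 549 + (-524 + 99**2 - 523*99) = 549 + (-524 + 9801 - 51777) = 549 - 42500 = -41951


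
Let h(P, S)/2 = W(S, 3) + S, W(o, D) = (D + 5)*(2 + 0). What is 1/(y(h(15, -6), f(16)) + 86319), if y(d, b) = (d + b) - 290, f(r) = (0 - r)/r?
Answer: 1/86048 ≈ 1.1621e-5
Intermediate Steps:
f(r) = -1 (f(r) = (-r)/r = -1)
W(o, D) = 10 + 2*D (W(o, D) = (5 + D)*2 = 10 + 2*D)
h(P, S) = 32 + 2*S (h(P, S) = 2*((10 + 2*3) + S) = 2*((10 + 6) + S) = 2*(16 + S) = 32 + 2*S)
y(d, b) = -290 + b + d (y(d, b) = (b + d) - 290 = -290 + b + d)
1/(y(h(15, -6), f(16)) + 86319) = 1/((-290 - 1 + (32 + 2*(-6))) + 86319) = 1/((-290 - 1 + (32 - 12)) + 86319) = 1/((-290 - 1 + 20) + 86319) = 1/(-271 + 86319) = 1/86048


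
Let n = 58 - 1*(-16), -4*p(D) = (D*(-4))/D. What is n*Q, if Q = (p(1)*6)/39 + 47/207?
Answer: 75850/2691 ≈ 28.187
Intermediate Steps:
p(D) = 1 (p(D) = -D*(-4)/(4*D) = -(-4*D)/(4*D) = -¼*(-4) = 1)
n = 74 (n = 58 + 16 = 74)
Q = 1025/2691 (Q = (1*6)/39 + 47/207 = 6*(1/39) + 47*(1/207) = 2/13 + 47/207 = 1025/2691 ≈ 0.38090)
n*Q = 74*(1025/2691) = 75850/2691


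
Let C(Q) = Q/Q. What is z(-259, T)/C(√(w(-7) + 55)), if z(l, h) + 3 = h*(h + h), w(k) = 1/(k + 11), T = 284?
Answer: 161309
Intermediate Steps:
w(k) = 1/(11 + k)
z(l, h) = -3 + 2*h² (z(l, h) = -3 + h*(h + h) = -3 + h*(2*h) = -3 + 2*h²)
C(Q) = 1
z(-259, T)/C(√(w(-7) + 55)) = (-3 + 2*284²)/1 = (-3 + 2*80656)*1 = (-3 + 161312)*1 = 161309*1 = 161309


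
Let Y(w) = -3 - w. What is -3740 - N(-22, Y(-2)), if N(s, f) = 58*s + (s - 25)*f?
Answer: -2511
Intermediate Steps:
N(s, f) = 58*s + f*(-25 + s) (N(s, f) = 58*s + (-25 + s)*f = 58*s + f*(-25 + s))
-3740 - N(-22, Y(-2)) = -3740 - (-25*(-3 - 1*(-2)) + 58*(-22) + (-3 - 1*(-2))*(-22)) = -3740 - (-25*(-3 + 2) - 1276 + (-3 + 2)*(-22)) = -3740 - (-25*(-1) - 1276 - 1*(-22)) = -3740 - (25 - 1276 + 22) = -3740 - 1*(-1229) = -3740 + 1229 = -2511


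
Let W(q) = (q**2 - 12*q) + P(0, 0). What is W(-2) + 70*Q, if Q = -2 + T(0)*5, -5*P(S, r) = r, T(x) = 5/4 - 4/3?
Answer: -847/6 ≈ -141.17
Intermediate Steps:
T(x) = -1/12 (T(x) = 5*(1/4) - 4*1/3 = 5/4 - 4/3 = -1/12)
P(S, r) = -r/5
W(q) = q**2 - 12*q (W(q) = (q**2 - 12*q) - 1/5*0 = (q**2 - 12*q) + 0 = q**2 - 12*q)
Q = -29/12 (Q = -2 - 1/12*5 = -2 - 5/12 = -29/12 ≈ -2.4167)
W(-2) + 70*Q = -2*(-12 - 2) + 70*(-29/12) = -2*(-14) - 1015/6 = 28 - 1015/6 = -847/6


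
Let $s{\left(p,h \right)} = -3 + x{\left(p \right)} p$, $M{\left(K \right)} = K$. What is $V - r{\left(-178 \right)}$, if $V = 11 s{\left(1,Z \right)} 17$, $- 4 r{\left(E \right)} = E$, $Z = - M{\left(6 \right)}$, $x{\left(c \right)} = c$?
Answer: $- \frac{837}{2} \approx -418.5$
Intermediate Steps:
$Z = -6$ ($Z = \left(-1\right) 6 = -6$)
$r{\left(E \right)} = - \frac{E}{4}$
$s{\left(p,h \right)} = -3 + p^{2}$ ($s{\left(p,h \right)} = -3 + p p = -3 + p^{2}$)
$V = -374$ ($V = 11 \left(-3 + 1^{2}\right) 17 = 11 \left(-3 + 1\right) 17 = 11 \left(-2\right) 17 = \left(-22\right) 17 = -374$)
$V - r{\left(-178 \right)} = -374 - \left(- \frac{1}{4}\right) \left(-178\right) = -374 - \frac{89}{2} = - \frac{837}{2}$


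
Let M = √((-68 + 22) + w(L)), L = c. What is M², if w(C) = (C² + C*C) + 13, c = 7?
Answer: 65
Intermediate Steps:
L = 7
w(C) = 13 + 2*C² (w(C) = (C² + C²) + 13 = 2*C² + 13 = 13 + 2*C²)
M = √65 (M = √((-68 + 22) + (13 + 2*7²)) = √(-46 + (13 + 2*49)) = √(-46 + (13 + 98)) = √(-46 + 111) = √65 ≈ 8.0623)
M² = (√65)² = 65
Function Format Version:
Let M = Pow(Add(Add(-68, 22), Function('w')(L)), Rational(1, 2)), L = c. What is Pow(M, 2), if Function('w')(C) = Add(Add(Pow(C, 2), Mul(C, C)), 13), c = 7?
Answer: 65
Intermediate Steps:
L = 7
Function('w')(C) = Add(13, Mul(2, Pow(C, 2))) (Function('w')(C) = Add(Add(Pow(C, 2), Pow(C, 2)), 13) = Add(Mul(2, Pow(C, 2)), 13) = Add(13, Mul(2, Pow(C, 2))))
M = Pow(65, Rational(1, 2)) (M = Pow(Add(Add(-68, 22), Add(13, Mul(2, Pow(7, 2)))), Rational(1, 2)) = Pow(Add(-46, Add(13, Mul(2, 49))), Rational(1, 2)) = Pow(Add(-46, Add(13, 98)), Rational(1, 2)) = Pow(Add(-46, 111), Rational(1, 2)) = Pow(65, Rational(1, 2)) ≈ 8.0623)
Pow(M, 2) = Pow(Pow(65, Rational(1, 2)), 2) = 65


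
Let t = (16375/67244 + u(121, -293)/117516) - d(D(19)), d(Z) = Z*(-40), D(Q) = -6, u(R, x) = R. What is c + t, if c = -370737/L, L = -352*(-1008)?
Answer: -669807911399503/2781590558208 ≈ -240.80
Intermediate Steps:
L = 354816
c = -41193/39424 (c = -370737/354816 = -370737*1/354816 = -41193/39424 ≈ -1.0449)
d(Z) = -40*Z
t = -118412909746/493890369 (t = (16375/67244 + 121/117516) - (-40)*(-6) = (16375*(1/67244) + 121*(1/117516)) - 1*240 = (16375/67244 + 121/117516) - 240 = 120778814/493890369 - 240 = -118412909746/493890369 ≈ -239.76)
c + t = -41193/39424 - 118412909746/493890369 = -669807911399503/2781590558208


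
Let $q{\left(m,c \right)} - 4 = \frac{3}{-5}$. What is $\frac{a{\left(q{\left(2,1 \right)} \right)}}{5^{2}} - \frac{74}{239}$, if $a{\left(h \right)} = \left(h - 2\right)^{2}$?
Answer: $- \frac{34539}{149375} \approx -0.23122$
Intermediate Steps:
$q{\left(m,c \right)} = \frac{17}{5}$ ($q{\left(m,c \right)} = 4 + \frac{3}{-5} = 4 + 3 \left(- \frac{1}{5}\right) = 4 - \frac{3}{5} = \frac{17}{5}$)
$a{\left(h \right)} = \left(-2 + h\right)^{2}$
$\frac{a{\left(q{\left(2,1 \right)} \right)}}{5^{2}} - \frac{74}{239} = \frac{\left(-2 + \frac{17}{5}\right)^{2}}{5^{2}} - \frac{74}{239} = \frac{\left(\frac{7}{5}\right)^{2}}{25} - \frac{74}{239} = \frac{49}{25} \cdot \frac{1}{25} - \frac{74}{239} = \frac{49}{625} - \frac{74}{239} = - \frac{34539}{149375}$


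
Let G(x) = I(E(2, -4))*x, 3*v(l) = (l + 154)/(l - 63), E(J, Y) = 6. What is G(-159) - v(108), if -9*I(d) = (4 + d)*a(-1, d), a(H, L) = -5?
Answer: -119512/135 ≈ -885.27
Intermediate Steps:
v(l) = (154 + l)/(3*(-63 + l)) (v(l) = ((l + 154)/(l - 63))/3 = ((154 + l)/(-63 + l))/3 = (154 + l)/(3*(-63 + l)))
I(d) = 20/9 + 5*d/9 (I(d) = -(4 + d)*(-5)/9 = -(-20 - 5*d)/9 = 20/9 + 5*d/9)
G(x) = 50*x/9 (G(x) = (20/9 + (5/9)*6)*x = (20/9 + 10/3)*x = 50*x/9)
G(-159) - v(108) = (50/9)*(-159) - (154 + 108)/(3*(-63 + 108)) = -2650/3 - 262/(3*45) = -2650/3 - 1*262/135 = -2650/3 - 262/135 = -119512/135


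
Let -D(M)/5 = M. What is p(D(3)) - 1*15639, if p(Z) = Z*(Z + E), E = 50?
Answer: -16164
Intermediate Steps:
D(M) = -5*M
p(Z) = Z*(50 + Z) (p(Z) = Z*(Z + 50) = Z*(50 + Z))
p(D(3)) - 1*15639 = (-5*3)*(50 - 5*3) - 1*15639 = -15*(50 - 15) - 15639 = -15*35 - 15639 = -525 - 15639 = -16164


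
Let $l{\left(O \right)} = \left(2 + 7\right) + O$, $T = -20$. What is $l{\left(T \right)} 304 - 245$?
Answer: $-3589$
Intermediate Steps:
$l{\left(O \right)} = 9 + O$
$l{\left(T \right)} 304 - 245 = \left(9 - 20\right) 304 - 245 = \left(-11\right) 304 - 245 = -3344 - 245 = -3589$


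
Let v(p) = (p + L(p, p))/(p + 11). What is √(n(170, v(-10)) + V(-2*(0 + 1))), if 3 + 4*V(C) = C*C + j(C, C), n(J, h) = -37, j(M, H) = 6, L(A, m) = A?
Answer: I*√141/2 ≈ 5.9372*I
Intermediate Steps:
v(p) = 2*p/(11 + p) (v(p) = (p + p)/(p + 11) = (2*p)/(11 + p) = 2*p/(11 + p))
V(C) = ¾ + C²/4 (V(C) = -¾ + (C*C + 6)/4 = -¾ + (C² + 6)/4 = -¾ + (6 + C²)/4 = -¾ + (3/2 + C²/4) = ¾ + C²/4)
√(n(170, v(-10)) + V(-2*(0 + 1))) = √(-37 + (¾ + (-2*(0 + 1))²/4)) = √(-37 + (¾ + (-2*1)²/4)) = √(-37 + (¾ + (¼)*(-2)²)) = √(-37 + (¾ + (¼)*4)) = √(-37 + (¾ + 1)) = √(-37 + 7/4) = √(-141/4) = I*√141/2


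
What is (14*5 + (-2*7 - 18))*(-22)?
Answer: -836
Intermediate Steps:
(14*5 + (-2*7 - 18))*(-22) = (70 + (-14 - 18))*(-22) = (70 - 32)*(-22) = 38*(-22) = -836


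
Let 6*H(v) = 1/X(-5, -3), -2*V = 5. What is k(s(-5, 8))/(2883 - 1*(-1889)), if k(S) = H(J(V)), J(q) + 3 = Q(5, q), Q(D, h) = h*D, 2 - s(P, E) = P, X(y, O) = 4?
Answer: 1/114528 ≈ 8.7315e-6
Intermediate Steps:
s(P, E) = 2 - P
Q(D, h) = D*h
V = -5/2 (V = -1/2*5 = -5/2 ≈ -2.5000)
J(q) = -3 + 5*q
H(v) = 1/24 (H(v) = (1/6)/4 = (1/6)*(1/4) = 1/24)
k(S) = 1/24
k(s(-5, 8))/(2883 - 1*(-1889)) = 1/(24*(2883 - 1*(-1889))) = 1/(24*(2883 + 1889)) = (1/24)/4772 = (1/24)*(1/4772) = 1/114528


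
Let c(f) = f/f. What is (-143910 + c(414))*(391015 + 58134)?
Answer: -64636583441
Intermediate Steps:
c(f) = 1
(-143910 + c(414))*(391015 + 58134) = (-143910 + 1)*(391015 + 58134) = -143909*449149 = -64636583441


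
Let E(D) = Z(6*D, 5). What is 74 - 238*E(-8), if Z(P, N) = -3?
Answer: 788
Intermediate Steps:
E(D) = -3
74 - 238*E(-8) = 74 - 238*(-3) = 74 + 714 = 788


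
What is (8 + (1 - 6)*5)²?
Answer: 289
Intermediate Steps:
(8 + (1 - 6)*5)² = (8 - 5*5)² = (8 - 25)² = (-17)² = 289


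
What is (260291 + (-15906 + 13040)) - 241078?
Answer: 16347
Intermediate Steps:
(260291 + (-15906 + 13040)) - 241078 = (260291 - 2866) - 241078 = 257425 - 241078 = 16347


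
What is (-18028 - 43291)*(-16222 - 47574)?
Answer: 3911906924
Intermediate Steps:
(-18028 - 43291)*(-16222 - 47574) = -61319*(-63796) = 3911906924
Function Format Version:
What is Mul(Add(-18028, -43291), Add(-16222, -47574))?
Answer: 3911906924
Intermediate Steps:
Mul(Add(-18028, -43291), Add(-16222, -47574)) = Mul(-61319, -63796) = 3911906924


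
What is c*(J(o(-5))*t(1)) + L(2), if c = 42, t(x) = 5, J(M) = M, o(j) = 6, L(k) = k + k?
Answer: 1264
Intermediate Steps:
L(k) = 2*k
c*(J(o(-5))*t(1)) + L(2) = 42*(6*5) + 2*2 = 42*30 + 4 = 1260 + 4 = 1264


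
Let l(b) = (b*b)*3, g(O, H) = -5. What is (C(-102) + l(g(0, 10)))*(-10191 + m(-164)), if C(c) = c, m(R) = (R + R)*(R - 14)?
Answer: -1301211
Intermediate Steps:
m(R) = 2*R*(-14 + R) (m(R) = (2*R)*(-14 + R) = 2*R*(-14 + R))
l(b) = 3*b**2 (l(b) = b**2*3 = 3*b**2)
(C(-102) + l(g(0, 10)))*(-10191 + m(-164)) = (-102 + 3*(-5)**2)*(-10191 + 2*(-164)*(-14 - 164)) = (-102 + 3*25)*(-10191 + 2*(-164)*(-178)) = (-102 + 75)*(-10191 + 58384) = -27*48193 = -1301211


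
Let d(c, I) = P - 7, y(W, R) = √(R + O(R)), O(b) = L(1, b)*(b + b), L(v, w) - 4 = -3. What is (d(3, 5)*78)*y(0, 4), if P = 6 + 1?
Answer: 0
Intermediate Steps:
P = 7
L(v, w) = 1 (L(v, w) = 4 - 3 = 1)
O(b) = 2*b (O(b) = 1*(b + b) = 1*(2*b) = 2*b)
y(W, R) = √3*√R (y(W, R) = √(R + 2*R) = √(3*R) = √3*√R)
d(c, I) = 0 (d(c, I) = 7 - 7 = 0)
(d(3, 5)*78)*y(0, 4) = (0*78)*(√3*√4) = 0*(√3*2) = 0*(2*√3) = 0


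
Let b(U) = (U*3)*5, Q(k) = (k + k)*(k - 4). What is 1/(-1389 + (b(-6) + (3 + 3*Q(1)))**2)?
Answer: 1/9636 ≈ 0.00010378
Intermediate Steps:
Q(k) = 2*k*(-4 + k) (Q(k) = (2*k)*(-4 + k) = 2*k*(-4 + k))
b(U) = 15*U (b(U) = (3*U)*5 = 15*U)
1/(-1389 + (b(-6) + (3 + 3*Q(1)))**2) = 1/(-1389 + (15*(-6) + (3 + 3*(2*1*(-4 + 1))))**2) = 1/(-1389 + (-90 + (3 + 3*(2*1*(-3))))**2) = 1/(-1389 + (-90 + (3 + 3*(-6)))**2) = 1/(-1389 + (-90 + (3 - 18))**2) = 1/(-1389 + (-90 - 15)**2) = 1/(-1389 + (-105)**2) = 1/(-1389 + 11025) = 1/9636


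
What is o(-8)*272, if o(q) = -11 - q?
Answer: -816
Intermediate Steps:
o(-8)*272 = (-11 - 1*(-8))*272 = (-11 + 8)*272 = -3*272 = -816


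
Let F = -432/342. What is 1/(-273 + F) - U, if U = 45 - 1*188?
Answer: 745154/5211 ≈ 143.00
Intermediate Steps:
F = -24/19 (F = -432*1/342 = -24/19 ≈ -1.2632)
U = -143 (U = 45 - 188 = -143)
1/(-273 + F) - U = 1/(-273 - 24/19) - 1*(-143) = 1/(-5211/19) + 143 = -19/5211 + 143 = 745154/5211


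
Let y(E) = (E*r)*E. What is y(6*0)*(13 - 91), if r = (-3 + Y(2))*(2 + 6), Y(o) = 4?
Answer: 0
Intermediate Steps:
r = 8 (r = (-3 + 4)*(2 + 6) = 1*8 = 8)
y(E) = 8*E² (y(E) = (E*8)*E = (8*E)*E = 8*E²)
y(6*0)*(13 - 91) = (8*(6*0)²)*(13 - 91) = (8*0²)*(-78) = (8*0)*(-78) = 0*(-78) = 0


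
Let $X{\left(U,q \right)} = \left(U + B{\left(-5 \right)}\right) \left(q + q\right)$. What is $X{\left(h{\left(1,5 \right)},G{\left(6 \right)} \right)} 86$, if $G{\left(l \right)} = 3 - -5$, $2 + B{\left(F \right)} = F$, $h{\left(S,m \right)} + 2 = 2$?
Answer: $-9632$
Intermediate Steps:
$h{\left(S,m \right)} = 0$ ($h{\left(S,m \right)} = -2 + 2 = 0$)
$B{\left(F \right)} = -2 + F$
$G{\left(l \right)} = 8$ ($G{\left(l \right)} = 3 + 5 = 8$)
$X{\left(U,q \right)} = 2 q \left(-7 + U\right)$ ($X{\left(U,q \right)} = \left(U - 7\right) \left(q + q\right) = \left(U - 7\right) 2 q = \left(-7 + U\right) 2 q = 2 q \left(-7 + U\right)$)
$X{\left(h{\left(1,5 \right)},G{\left(6 \right)} \right)} 86 = 2 \cdot 8 \left(-7 + 0\right) 86 = 2 \cdot 8 \left(-7\right) 86 = \left(-112\right) 86 = -9632$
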